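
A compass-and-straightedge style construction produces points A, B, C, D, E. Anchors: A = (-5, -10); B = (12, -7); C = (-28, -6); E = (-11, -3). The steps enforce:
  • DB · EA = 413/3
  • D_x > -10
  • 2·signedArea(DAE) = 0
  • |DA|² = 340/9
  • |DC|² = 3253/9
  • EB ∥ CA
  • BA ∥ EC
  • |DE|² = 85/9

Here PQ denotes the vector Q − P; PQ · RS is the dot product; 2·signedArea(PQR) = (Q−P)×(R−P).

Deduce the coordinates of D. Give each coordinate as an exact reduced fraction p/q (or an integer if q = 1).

D = (-9, -16/3)

1. D_x = -9  [2·signedArea(DAE) = 0 ∩ DB · EA = 413/3]
2. D_y = -16/3  [2·signedArea(DAE) = 0 ∩ DB · EA = 413/3]
   → D = (-9, -16/3)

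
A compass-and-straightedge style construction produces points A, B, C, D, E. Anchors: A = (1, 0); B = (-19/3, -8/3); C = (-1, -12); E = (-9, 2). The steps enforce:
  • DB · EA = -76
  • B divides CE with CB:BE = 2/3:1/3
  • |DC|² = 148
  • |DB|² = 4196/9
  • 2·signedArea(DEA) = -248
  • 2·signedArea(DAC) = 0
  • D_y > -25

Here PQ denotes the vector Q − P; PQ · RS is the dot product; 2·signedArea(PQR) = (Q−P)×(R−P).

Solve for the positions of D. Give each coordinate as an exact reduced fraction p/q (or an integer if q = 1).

1. D_x = -3  [2·signedArea(DAC) = 0 ∩ 2·signedArea(DEA) = -248]
2. D_y = -24  [2·signedArea(DAC) = 0 ∩ 2·signedArea(DEA) = -248]
   → D = (-3, -24)

D = (-3, -24)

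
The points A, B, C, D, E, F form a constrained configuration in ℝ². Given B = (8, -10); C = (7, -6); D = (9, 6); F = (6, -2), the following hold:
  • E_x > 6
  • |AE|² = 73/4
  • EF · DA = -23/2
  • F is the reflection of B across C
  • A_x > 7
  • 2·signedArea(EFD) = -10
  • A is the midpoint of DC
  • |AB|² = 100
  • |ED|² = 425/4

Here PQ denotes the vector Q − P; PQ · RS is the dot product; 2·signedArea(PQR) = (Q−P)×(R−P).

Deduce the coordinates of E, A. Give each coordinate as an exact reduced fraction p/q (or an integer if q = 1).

A = (8, 0)
E = (13/2, -4)

1. A_x = 8  [A is the midpoint of DC]
2. A_y = 0  [A is the midpoint of DC]
   → A = (8, 0)
3. E_x = 13/2  [EF · DA = -23/2 ∩ 2·signedArea(EFD) = -10]
4. E_y = -4  [EF · DA = -23/2 ∩ 2·signedArea(EFD) = -10]
   → E = (13/2, -4)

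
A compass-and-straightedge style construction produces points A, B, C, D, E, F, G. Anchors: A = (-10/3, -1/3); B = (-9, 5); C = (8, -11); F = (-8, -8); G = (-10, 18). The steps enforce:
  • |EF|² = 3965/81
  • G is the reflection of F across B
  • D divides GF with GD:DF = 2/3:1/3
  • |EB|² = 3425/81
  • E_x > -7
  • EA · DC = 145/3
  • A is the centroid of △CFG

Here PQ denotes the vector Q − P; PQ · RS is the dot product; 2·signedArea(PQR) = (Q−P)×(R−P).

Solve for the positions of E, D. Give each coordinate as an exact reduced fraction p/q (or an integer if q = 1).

D = (-26/3, 2/3)
E = (-61/9, -10/9)

1. D_x = -26/3  [D divides GF with GD:DF = 2/3:1/3]
2. D_y = 2/3  [D divides GF with GD:DF = 2/3:1/3]
   → D = (-26/3, 2/3)
3. E_x = -61/9  [line -50/3·x + 35/3·y + -100 = 0 ∩ |EF|² = 3965/81]
4. E_y = -10/9  [line -50/3·x + 35/3·y + -100 = 0 ∩ |EF|² = 3965/81]
   → E = (-61/9, -10/9)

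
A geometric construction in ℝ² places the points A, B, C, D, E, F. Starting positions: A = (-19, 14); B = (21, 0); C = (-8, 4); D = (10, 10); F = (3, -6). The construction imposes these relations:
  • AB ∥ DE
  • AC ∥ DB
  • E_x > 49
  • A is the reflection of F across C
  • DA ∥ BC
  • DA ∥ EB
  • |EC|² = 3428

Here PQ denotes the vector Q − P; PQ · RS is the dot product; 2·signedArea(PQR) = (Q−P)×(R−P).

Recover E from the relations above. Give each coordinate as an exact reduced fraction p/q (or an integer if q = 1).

E = (50, -4)

1. E_x = 50  [DA ∥ EB ∩ AB ∥ DE]
2. E_y = -4  [DA ∥ EB ∩ AB ∥ DE]
   → E = (50, -4)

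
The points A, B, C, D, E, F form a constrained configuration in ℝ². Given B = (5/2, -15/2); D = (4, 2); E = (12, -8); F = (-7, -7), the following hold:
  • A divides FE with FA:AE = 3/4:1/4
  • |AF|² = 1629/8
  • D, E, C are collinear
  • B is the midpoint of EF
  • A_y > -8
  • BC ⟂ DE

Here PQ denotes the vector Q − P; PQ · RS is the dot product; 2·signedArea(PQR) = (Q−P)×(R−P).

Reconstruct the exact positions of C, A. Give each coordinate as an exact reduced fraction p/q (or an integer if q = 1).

A = (29/4, -31/4)
C = (330/41, -251/82)

1. C_x = 330/41  [D, E, C are collinear ∩ BC ⟂ DE]
2. C_y = -251/82  [D, E, C are collinear ∩ BC ⟂ DE]
   → C = (330/41, -251/82)
3. A_x = 29/4  [A divides FE with FA:AE = 3/4:1/4]
4. A_y = -31/4  [A divides FE with FA:AE = 3/4:1/4]
   → A = (29/4, -31/4)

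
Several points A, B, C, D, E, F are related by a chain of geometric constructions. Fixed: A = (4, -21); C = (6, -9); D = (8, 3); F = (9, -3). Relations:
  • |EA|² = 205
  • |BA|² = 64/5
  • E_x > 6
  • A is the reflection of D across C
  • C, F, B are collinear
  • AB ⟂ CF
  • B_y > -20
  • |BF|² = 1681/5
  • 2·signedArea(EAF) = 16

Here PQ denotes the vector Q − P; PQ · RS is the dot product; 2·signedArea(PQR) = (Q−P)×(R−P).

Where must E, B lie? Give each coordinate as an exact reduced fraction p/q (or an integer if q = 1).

B = (4/5, -97/5)
E = (7, -7)

1. E_x = 7  [line -18·x + 5·y + 161 = 0 ∩ |EA|² = 205]
2. E_y = -7  [line -18·x + 5·y + 161 = 0 ∩ |EA|² = 205]
   → E = (7, -7)
3. B_x = 4/5  [C, F, B are collinear ∩ AB ⟂ CF]
4. B_y = -97/5  [C, F, B are collinear ∩ AB ⟂ CF]
   → B = (4/5, -97/5)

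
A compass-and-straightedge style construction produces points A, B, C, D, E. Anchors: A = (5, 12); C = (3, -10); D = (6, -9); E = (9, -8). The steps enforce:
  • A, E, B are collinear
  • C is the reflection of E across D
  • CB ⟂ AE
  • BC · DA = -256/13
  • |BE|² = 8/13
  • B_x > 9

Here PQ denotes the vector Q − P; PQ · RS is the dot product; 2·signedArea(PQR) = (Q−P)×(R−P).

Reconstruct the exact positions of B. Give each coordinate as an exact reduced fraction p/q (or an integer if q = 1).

1. B_x = 119/13  [A, E, B are collinear ∩ CB ⟂ AE]
2. B_y = -114/13  [A, E, B are collinear ∩ CB ⟂ AE]
   → B = (119/13, -114/13)

B = (119/13, -114/13)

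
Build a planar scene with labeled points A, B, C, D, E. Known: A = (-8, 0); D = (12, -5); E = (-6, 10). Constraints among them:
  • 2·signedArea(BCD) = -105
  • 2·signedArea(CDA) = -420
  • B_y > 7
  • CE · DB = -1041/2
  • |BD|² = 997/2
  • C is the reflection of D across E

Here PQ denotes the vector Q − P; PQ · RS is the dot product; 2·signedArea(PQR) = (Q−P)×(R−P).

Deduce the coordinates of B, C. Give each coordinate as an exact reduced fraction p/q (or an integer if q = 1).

1. C_x = -24  [C is the reflection of D across E]
2. C_y = 25  [C is the reflection of D across E]
   → C = (-24, 25)
3. B_x = -13/2  [2·signedArea(BCD) = -105 ∩ CE · DB = -1041/2]
4. B_y = 15/2  [2·signedArea(BCD) = -105 ∩ CE · DB = -1041/2]
   → B = (-13/2, 15/2)

B = (-13/2, 15/2)
C = (-24, 25)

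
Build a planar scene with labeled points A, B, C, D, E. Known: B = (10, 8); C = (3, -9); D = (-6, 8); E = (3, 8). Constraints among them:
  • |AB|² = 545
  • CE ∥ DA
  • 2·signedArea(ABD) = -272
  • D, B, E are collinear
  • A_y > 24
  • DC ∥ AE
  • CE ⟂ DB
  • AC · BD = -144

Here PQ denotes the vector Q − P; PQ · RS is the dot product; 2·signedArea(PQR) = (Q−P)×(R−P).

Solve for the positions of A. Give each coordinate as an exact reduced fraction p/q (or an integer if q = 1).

1. A_x = -6  [DC ∥ AE ∩ CE ∥ DA]
2. A_y = 25  [DC ∥ AE ∩ CE ∥ DA]
   → A = (-6, 25)

A = (-6, 25)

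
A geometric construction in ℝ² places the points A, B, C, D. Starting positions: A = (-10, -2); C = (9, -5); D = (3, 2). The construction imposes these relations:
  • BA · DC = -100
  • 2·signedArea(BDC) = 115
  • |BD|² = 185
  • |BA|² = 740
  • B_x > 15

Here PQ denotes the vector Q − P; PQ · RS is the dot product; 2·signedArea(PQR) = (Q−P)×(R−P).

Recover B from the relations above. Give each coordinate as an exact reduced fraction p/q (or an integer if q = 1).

B = (16, 6)

1. B_x = 16  [2·signedArea(BDC) = 115 ∩ BA · DC = -100]
2. B_y = 6  [2·signedArea(BDC) = 115 ∩ BA · DC = -100]
   → B = (16, 6)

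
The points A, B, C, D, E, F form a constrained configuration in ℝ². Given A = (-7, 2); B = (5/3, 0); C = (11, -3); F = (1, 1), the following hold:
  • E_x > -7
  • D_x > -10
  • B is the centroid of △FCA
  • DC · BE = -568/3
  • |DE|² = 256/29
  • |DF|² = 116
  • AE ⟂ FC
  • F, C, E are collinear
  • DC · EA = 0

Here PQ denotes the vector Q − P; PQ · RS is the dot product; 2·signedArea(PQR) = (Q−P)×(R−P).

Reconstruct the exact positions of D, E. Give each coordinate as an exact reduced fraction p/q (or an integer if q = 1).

1. E_x = -181/29  [F, C, E are collinear ∩ AE ⟂ FC]
2. E_y = 113/29  [F, C, E are collinear ∩ AE ⟂ FC]
   → E = (-181/29, 113/29)
3. D_x = -9  [DC · EA = 0 ∩ DC · BE = -568/3]
4. D_y = 5  [DC · EA = 0 ∩ DC · BE = -568/3]
   → D = (-9, 5)

D = (-9, 5)
E = (-181/29, 113/29)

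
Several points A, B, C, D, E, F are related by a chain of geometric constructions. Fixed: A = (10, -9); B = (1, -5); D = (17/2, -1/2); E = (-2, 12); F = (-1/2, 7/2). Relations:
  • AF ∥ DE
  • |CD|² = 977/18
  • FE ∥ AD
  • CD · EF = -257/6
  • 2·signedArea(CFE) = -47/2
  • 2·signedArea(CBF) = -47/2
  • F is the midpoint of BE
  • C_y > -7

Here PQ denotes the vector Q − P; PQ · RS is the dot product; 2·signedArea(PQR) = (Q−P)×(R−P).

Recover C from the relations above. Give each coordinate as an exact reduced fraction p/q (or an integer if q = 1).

C = (4, -19/3)

1. C_x = 4  [2·signedArea(CBF) = -47/2 ∩ CD · EF = -257/6]
2. C_y = -19/3  [2·signedArea(CBF) = -47/2 ∩ CD · EF = -257/6]
   → C = (4, -19/3)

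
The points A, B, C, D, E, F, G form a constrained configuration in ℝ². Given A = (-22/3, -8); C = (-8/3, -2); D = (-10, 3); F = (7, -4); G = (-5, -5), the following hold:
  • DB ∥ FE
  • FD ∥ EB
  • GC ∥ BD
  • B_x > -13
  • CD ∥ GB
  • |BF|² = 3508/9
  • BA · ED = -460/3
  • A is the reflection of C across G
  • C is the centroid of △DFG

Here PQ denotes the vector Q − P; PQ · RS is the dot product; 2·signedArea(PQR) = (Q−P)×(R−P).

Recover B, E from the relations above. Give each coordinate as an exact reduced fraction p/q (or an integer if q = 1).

1. B_x = -37/3  [GC ∥ BD ∩ CD ∥ GB]
2. B_y = 0  [GC ∥ BD ∩ CD ∥ GB]
   → B = (-37/3, 0)
3. E_x = 14/3  [FD ∥ EB ∩ DB ∥ FE]
4. E_y = -7  [FD ∥ EB ∩ DB ∥ FE]
   → E = (14/3, -7)

B = (-37/3, 0)
E = (14/3, -7)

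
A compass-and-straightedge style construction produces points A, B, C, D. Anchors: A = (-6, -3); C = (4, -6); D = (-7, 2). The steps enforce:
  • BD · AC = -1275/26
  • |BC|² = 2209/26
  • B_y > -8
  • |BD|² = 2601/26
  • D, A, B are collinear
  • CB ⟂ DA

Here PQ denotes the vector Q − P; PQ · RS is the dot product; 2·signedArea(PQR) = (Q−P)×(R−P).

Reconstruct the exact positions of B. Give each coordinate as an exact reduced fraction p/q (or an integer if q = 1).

1. B_x = -131/26  [D, A, B are collinear ∩ CB ⟂ DA]
2. B_y = -203/26  [D, A, B are collinear ∩ CB ⟂ DA]
   → B = (-131/26, -203/26)

B = (-131/26, -203/26)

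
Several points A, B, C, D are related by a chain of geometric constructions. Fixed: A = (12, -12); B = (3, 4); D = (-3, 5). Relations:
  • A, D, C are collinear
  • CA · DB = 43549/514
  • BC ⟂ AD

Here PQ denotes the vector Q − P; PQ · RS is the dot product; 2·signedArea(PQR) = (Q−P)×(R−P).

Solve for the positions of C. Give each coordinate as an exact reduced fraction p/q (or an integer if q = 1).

C = (63/514, 751/514)

1. C_x = 63/514  [A, D, C are collinear ∩ BC ⟂ AD]
2. C_y = 751/514  [A, D, C are collinear ∩ BC ⟂ AD]
   → C = (63/514, 751/514)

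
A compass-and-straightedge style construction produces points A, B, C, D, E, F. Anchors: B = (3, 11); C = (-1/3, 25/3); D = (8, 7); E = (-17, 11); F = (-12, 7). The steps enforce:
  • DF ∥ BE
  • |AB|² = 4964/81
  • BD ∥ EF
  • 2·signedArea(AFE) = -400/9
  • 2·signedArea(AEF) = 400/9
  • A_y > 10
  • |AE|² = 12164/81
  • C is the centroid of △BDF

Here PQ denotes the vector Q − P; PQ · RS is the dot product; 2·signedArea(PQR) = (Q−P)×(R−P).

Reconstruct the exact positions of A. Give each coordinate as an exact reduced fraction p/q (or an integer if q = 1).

1. A_x = -43/9  [line -4·x + -5·y + 283/9 = 0 ∩ |AB|² = 4964/81]
2. A_y = 91/9  [line -4·x + -5·y + 283/9 = 0 ∩ |AB|² = 4964/81]
   → A = (-43/9, 91/9)

A = (-43/9, 91/9)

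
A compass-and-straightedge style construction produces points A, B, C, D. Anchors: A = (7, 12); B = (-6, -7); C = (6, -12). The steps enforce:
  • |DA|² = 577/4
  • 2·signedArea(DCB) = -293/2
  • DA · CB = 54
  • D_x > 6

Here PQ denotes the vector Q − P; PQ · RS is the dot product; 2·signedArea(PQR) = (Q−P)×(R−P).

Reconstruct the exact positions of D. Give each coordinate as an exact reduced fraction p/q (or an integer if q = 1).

D = (13/2, 0)

1. D_x = 13/2  [2·signedArea(DCB) = -293/2 ∩ DA · CB = 54]
2. D_y = 0  [2·signedArea(DCB) = -293/2 ∩ DA · CB = 54]
   → D = (13/2, 0)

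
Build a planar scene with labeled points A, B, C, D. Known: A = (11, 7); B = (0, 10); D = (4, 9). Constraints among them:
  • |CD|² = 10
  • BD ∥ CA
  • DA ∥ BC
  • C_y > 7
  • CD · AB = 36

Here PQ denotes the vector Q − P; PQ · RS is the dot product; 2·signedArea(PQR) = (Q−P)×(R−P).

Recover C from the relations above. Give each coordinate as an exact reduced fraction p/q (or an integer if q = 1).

1. C_x = 7  [BD ∥ CA ∩ DA ∥ BC]
2. C_y = 8  [BD ∥ CA ∩ DA ∥ BC]
   → C = (7, 8)

C = (7, 8)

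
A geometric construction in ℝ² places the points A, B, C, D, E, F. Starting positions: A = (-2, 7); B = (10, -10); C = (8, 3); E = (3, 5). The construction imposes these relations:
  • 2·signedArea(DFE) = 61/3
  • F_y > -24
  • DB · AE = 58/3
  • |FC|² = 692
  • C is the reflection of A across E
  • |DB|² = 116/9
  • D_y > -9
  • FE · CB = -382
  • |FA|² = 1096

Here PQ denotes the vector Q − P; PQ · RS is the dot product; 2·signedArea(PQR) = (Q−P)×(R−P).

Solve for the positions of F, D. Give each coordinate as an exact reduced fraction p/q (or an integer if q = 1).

1. F_x = 12  [line -2·x + 13·y + 323 = 0 ∩ |FC|² = 692]
2. F_y = -23  [line -2·x + 13·y + 323 = 0 ∩ |FC|² = 692]
   → F = (12, -23)
3. D_x = 20/3  [2·signedArea(DFE) = 61/3 ∩ DB · AE = 58/3]
4. D_y = -26/3  [2·signedArea(DFE) = 61/3 ∩ DB · AE = 58/3]
   → D = (20/3, -26/3)

D = (20/3, -26/3)
F = (12, -23)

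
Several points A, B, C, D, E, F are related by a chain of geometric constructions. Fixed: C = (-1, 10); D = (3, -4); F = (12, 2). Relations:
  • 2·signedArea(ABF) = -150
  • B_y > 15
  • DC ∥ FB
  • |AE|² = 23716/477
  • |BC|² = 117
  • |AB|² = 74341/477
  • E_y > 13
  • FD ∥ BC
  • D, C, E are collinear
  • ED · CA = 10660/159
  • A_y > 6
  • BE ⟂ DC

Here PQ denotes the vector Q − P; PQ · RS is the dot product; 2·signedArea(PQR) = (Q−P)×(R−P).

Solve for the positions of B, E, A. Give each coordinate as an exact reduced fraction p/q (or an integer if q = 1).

A = (5/159, 1016/159)
B = (8, 16)
E = (-101/53, 698/53)

1. B_x = 8  [FD ∥ BC ∩ DC ∥ FB]
2. B_y = 16  [FD ∥ BC ∩ DC ∥ FB]
   → B = (8, 16)
3. E_x = -101/53  [D, C, E are collinear ∩ BE ⟂ DC]
4. E_y = 698/53  [D, C, E are collinear ∩ BE ⟂ DC]
   → E = (-101/53, 698/53)
5. A_x = 5/159  [2·signedArea(ABF) = -150 ∩ ED · CA = 10660/159]
6. A_y = 1016/159  [2·signedArea(ABF) = -150 ∩ ED · CA = 10660/159]
   → A = (5/159, 1016/159)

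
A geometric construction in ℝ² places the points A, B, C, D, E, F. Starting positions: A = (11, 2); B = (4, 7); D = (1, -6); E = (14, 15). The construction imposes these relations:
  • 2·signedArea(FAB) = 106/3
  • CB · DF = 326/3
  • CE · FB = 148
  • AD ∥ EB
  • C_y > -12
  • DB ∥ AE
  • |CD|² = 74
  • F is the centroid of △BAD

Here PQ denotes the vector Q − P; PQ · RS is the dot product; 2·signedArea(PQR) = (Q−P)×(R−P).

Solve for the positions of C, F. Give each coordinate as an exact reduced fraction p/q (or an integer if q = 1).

1. F_x = 16/3  [F is the centroid of △BAD]
2. F_y = 1  [F is the centroid of △BAD]
   → F = (16/3, 1)
3. C_x = 8  [CB · DF = 326/3 ∩ CE · FB = 148]
4. C_y = -11  [CB · DF = 326/3 ∩ CE · FB = 148]
   → C = (8, -11)

C = (8, -11)
F = (16/3, 1)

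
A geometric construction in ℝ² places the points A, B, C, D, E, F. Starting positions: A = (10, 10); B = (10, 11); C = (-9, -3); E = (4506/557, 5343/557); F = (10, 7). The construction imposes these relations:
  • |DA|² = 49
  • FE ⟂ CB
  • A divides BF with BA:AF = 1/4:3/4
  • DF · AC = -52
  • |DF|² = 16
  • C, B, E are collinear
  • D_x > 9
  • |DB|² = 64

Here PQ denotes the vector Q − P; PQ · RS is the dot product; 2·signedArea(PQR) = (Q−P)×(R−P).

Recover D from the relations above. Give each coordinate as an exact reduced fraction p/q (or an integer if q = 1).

D = (10, 3)

1. D_x = 10  [line 19·x + 13·y + -229 = 0 ∩ |DB|² = 64]
2. D_y = 3  [line 19·x + 13·y + -229 = 0 ∩ |DB|² = 64]
   → D = (10, 3)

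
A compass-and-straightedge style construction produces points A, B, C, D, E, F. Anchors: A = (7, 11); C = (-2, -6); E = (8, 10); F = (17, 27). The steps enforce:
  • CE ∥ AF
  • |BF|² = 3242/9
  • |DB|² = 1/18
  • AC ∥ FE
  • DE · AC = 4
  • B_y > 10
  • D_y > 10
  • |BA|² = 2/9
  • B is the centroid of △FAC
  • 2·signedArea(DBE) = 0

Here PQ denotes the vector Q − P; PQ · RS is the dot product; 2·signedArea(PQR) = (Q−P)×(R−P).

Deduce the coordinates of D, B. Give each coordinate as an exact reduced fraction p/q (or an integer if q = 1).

1. B_x = 22/3  [B is the centroid of △FAC]
2. B_y = 32/3  [B is the centroid of △FAC]
   → B = (22/3, 32/3)
3. D_x = 15/2  [2·signedArea(DBE) = 0 ∩ DE · AC = 4]
4. D_y = 21/2  [2·signedArea(DBE) = 0 ∩ DE · AC = 4]
   → D = (15/2, 21/2)

B = (22/3, 32/3)
D = (15/2, 21/2)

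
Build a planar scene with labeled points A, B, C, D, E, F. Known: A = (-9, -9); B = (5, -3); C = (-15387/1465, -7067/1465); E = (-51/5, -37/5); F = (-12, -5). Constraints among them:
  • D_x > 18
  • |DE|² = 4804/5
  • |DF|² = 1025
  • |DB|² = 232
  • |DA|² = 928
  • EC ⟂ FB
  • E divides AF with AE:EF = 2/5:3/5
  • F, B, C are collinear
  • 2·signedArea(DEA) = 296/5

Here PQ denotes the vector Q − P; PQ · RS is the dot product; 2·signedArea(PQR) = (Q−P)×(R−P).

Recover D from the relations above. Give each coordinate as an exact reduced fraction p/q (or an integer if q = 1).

D = (19, 3)

1. D_x = 19  [line 8/5·x + 6/5·y + -34 = 0 ∩ |DA|² = 928]
2. D_y = 3  [line 8/5·x + 6/5·y + -34 = 0 ∩ |DA|² = 928]
   → D = (19, 3)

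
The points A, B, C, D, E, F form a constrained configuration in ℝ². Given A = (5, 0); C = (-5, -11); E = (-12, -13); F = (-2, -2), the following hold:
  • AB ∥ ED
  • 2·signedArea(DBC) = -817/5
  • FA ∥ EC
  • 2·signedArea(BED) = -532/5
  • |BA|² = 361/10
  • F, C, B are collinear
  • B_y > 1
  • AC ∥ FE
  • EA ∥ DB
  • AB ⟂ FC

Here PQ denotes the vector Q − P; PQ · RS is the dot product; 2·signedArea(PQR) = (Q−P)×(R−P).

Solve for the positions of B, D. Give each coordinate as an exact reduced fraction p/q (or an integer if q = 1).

B = (-7/10, 19/10)
D = (-177/10, -111/10)

1. B_x = -7/10  [F, C, B are collinear ∩ AB ⟂ FC]
2. B_y = 19/10  [F, C, B are collinear ∩ AB ⟂ FC]
   → B = (-7/10, 19/10)
3. D_x = -177/10  [EA ∥ DB ∩ AB ∥ ED]
4. D_y = -111/10  [EA ∥ DB ∩ AB ∥ ED]
   → D = (-177/10, -111/10)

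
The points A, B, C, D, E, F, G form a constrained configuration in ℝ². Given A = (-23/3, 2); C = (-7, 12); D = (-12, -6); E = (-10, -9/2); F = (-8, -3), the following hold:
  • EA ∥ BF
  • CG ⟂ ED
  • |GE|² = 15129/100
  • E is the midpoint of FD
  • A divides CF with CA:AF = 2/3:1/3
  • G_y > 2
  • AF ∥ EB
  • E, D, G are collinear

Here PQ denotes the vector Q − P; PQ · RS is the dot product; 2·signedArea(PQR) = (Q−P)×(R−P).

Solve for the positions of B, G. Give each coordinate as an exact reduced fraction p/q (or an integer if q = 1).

1. B_x = -31/3  [EA ∥ BF ∩ AF ∥ EB]
2. B_y = -19/2  [EA ∥ BF ∩ AF ∥ EB]
   → B = (-31/3, -19/2)
3. G_x = -4/25  [E, D, G are collinear ∩ CG ⟂ ED]
4. G_y = 72/25  [E, D, G are collinear ∩ CG ⟂ ED]
   → G = (-4/25, 72/25)

B = (-31/3, -19/2)
G = (-4/25, 72/25)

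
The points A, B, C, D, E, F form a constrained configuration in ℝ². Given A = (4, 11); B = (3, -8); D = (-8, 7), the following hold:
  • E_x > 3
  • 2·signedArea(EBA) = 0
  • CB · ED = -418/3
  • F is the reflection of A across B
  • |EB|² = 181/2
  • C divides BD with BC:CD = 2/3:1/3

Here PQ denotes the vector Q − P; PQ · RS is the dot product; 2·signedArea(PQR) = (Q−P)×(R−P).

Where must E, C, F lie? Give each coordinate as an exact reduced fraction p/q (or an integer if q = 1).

C = (-13/3, 2)
E = (7/2, 3/2)
F = (2, -27)

1. E_x = 7/2  [line -19·x + 1·y + 65 = 0 ∩ |EB|² = 181/2]
2. E_y = 3/2  [line -19·x + 1·y + 65 = 0 ∩ |EB|² = 181/2]
   → E = (7/2, 3/2)
3. C_x = -13/3  [C divides BD with BC:CD = 2/3:1/3]
4. C_y = 2  [C divides BD with BC:CD = 2/3:1/3]
   → C = (-13/3, 2)
5. F_x = 2  [F is the reflection of A across B]
6. F_y = -27  [F is the reflection of A across B]
   → F = (2, -27)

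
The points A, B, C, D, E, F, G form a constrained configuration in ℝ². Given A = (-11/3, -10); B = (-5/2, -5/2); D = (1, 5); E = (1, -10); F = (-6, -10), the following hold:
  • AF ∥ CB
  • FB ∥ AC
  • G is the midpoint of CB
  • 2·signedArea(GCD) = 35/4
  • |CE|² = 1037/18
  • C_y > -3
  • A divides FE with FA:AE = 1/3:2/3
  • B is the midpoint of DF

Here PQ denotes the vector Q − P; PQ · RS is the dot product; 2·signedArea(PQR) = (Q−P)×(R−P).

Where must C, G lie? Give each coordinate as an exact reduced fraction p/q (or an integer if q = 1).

1. C_x = -1/6  [AF ∥ CB ∩ FB ∥ AC]
2. C_y = -5/2  [AF ∥ CB ∩ FB ∥ AC]
   → C = (-1/6, -5/2)
3. G_x = -4/3  [G is the midpoint of CB]
4. G_y = -5/2  [G is the midpoint of CB]
   → G = (-4/3, -5/2)

C = (-1/6, -5/2)
G = (-4/3, -5/2)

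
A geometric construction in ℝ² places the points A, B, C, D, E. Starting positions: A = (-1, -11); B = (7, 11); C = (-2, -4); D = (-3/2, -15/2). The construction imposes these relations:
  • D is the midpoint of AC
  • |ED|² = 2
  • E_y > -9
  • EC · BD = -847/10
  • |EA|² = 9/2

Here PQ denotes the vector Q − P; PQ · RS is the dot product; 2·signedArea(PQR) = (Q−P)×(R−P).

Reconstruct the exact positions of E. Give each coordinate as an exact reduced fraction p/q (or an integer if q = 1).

E = (-13/10, -89/10)

1. E_x = -13/10  [line 17/2·x + 37/2·y + 1757/10 = 0 ∩ |EA|² = 9/2]
2. E_y = -89/10  [line 17/2·x + 37/2·y + 1757/10 = 0 ∩ |EA|² = 9/2]
   → E = (-13/10, -89/10)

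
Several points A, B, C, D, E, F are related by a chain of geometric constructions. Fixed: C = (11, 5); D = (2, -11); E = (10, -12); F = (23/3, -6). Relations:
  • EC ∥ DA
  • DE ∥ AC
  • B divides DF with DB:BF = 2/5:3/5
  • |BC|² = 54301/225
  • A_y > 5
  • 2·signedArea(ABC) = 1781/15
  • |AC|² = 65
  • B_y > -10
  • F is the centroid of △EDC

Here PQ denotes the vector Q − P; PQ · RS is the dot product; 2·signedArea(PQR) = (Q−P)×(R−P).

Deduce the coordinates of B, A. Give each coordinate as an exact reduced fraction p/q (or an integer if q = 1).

A = (3, 6)
B = (64/15, -9)

1. B_x = 64/15  [B divides DF with DB:BF = 2/5:3/5]
2. B_y = -9  [B divides DF with DB:BF = 2/5:3/5]
   → B = (64/15, -9)
3. A_x = 3  [DE ∥ AC ∩ EC ∥ DA]
4. A_y = 6  [DE ∥ AC ∩ EC ∥ DA]
   → A = (3, 6)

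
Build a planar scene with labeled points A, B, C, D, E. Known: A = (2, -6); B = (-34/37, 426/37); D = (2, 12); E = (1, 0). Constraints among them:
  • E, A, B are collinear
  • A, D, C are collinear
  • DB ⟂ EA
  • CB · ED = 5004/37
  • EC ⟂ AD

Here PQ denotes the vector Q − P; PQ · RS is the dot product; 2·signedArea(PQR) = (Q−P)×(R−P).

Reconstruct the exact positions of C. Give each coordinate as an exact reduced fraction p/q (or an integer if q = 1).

1. C_x = 2  [A, D, C are collinear ∩ EC ⟂ AD]
2. C_y = 0  [A, D, C are collinear ∩ EC ⟂ AD]
   → C = (2, 0)

C = (2, 0)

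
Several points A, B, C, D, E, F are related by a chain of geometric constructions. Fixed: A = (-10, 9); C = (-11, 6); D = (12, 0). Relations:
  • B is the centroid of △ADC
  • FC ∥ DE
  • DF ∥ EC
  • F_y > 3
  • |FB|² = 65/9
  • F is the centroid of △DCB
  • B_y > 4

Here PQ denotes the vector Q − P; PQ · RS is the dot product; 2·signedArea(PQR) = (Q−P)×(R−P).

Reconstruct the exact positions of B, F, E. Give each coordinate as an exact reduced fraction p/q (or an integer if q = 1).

B = (-3, 5)
E = (5/3, 7/3)
F = (-2/3, 11/3)

1. B_x = -3  [B is the centroid of △ADC]
2. B_y = 5  [B is the centroid of △ADC]
   → B = (-3, 5)
3. F_x = -2/3  [F is the centroid of △DCB]
4. F_y = 11/3  [F is the centroid of △DCB]
   → F = (-2/3, 11/3)
5. E_x = 5/3  [DF ∥ EC ∩ FC ∥ DE]
6. E_y = 7/3  [DF ∥ EC ∩ FC ∥ DE]
   → E = (5/3, 7/3)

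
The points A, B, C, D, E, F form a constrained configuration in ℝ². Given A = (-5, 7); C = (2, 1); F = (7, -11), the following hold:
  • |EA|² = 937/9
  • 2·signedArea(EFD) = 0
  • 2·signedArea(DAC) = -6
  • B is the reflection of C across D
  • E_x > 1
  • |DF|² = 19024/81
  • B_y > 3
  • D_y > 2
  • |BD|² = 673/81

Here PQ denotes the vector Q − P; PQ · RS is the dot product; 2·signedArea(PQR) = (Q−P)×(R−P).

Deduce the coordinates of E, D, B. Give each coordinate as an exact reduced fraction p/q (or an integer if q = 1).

1. D_x = -5/9  [line 6·x + 7·y + -13 = 0 ∩ |DF|² = 19024/81]
2. D_y = 7/3  [line 6·x + 7·y + -13 = 0 ∩ |DF|² = 19024/81]
   → D = (-5/9, 7/3)
3. B_x = -28/9  [B is the reflection of C across D]
4. B_y = 11/3  [B is the reflection of C across D]
   → B = (-28/9, 11/3)
5. E_x = 4/3  [line -40/3·x + -68/9·y + 92/9 = 0 ∩ |EA|² = 937/9]
6. E_y = -1  [line -40/3·x + -68/9·y + 92/9 = 0 ∩ |EA|² = 937/9]
   → E = (4/3, -1)

B = (-28/9, 11/3)
D = (-5/9, 7/3)
E = (4/3, -1)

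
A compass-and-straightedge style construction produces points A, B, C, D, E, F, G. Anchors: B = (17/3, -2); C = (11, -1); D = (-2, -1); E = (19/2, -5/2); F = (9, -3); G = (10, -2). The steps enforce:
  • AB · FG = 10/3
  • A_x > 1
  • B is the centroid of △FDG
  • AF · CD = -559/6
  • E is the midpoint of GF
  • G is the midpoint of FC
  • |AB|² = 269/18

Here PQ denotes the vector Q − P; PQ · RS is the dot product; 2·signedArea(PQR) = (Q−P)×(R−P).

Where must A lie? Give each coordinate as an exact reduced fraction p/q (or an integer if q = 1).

1. A_x = 11/6  [AF · CD = -559/6 ∩ AB · FG = 10/3]
2. A_y = -3/2  [AF · CD = -559/6 ∩ AB · FG = 10/3]
   → A = (11/6, -3/2)

A = (11/6, -3/2)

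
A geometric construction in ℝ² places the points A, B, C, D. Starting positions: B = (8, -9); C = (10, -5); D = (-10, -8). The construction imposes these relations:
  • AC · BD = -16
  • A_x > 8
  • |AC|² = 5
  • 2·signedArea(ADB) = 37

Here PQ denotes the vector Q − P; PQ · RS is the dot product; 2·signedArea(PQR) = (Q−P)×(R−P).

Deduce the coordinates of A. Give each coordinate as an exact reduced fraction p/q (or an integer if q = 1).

1. A_x = 9  [2·signedArea(ADB) = 37 ∩ AC · BD = -16]
2. A_y = -7  [2·signedArea(ADB) = 37 ∩ AC · BD = -16]
   → A = (9, -7)

A = (9, -7)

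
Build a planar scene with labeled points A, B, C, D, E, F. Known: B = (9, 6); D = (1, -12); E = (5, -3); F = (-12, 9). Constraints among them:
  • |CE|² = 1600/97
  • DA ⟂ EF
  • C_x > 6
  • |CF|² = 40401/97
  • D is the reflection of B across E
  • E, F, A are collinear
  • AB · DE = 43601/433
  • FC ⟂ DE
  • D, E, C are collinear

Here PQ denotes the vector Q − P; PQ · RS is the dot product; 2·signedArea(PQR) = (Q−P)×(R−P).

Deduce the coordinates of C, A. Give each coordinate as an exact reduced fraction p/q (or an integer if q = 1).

1. C_x = 645/97  [D, E, C are collinear ∩ FC ⟂ DE]
2. C_y = 69/97  [D, E, C are collinear ∩ FC ⟂ DE]
   → C = (645/97, 69/97)
3. A_x = 2845/433  [E, F, A are collinear ∩ DA ⟂ EF]
4. A_y = -1779/433  [E, F, A are collinear ∩ DA ⟂ EF]
   → A = (2845/433, -1779/433)

A = (2845/433, -1779/433)
C = (645/97, 69/97)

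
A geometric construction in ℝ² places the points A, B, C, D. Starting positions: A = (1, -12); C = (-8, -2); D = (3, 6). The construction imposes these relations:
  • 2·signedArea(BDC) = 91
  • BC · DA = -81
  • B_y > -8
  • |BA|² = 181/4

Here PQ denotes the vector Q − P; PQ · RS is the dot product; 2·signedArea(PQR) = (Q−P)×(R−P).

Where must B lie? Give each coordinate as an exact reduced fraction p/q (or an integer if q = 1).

1. B_x = -7/2  [2·signedArea(BDC) = 91 ∩ BC · DA = -81]
2. B_y = -7  [2·signedArea(BDC) = 91 ∩ BC · DA = -81]
   → B = (-7/2, -7)

B = (-7/2, -7)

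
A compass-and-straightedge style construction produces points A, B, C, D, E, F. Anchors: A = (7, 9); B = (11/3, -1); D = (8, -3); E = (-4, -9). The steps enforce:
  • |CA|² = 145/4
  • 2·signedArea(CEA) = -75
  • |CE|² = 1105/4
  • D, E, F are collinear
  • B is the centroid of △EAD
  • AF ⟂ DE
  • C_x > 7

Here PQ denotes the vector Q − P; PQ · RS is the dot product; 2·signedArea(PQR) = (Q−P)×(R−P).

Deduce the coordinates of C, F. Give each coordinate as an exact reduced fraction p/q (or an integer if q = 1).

C = (15/2, 3)
F = (12, -1)

1. C_x = 15/2  [line -18·x + 11·y + 102 = 0 ∩ |CE|² = 1105/4]
2. C_y = 3  [line -18·x + 11·y + 102 = 0 ∩ |CE|² = 1105/4]
   → C = (15/2, 3)
3. F_x = 12  [D, E, F are collinear ∩ AF ⟂ DE]
4. F_y = -1  [D, E, F are collinear ∩ AF ⟂ DE]
   → F = (12, -1)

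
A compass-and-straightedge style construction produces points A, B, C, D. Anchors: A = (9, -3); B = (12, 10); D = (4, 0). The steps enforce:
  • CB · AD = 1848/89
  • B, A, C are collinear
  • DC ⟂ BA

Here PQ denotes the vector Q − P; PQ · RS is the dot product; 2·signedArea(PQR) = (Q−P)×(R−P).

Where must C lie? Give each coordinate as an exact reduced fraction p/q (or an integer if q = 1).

1. C_x = 837/89  [B, A, C are collinear ∩ DC ⟂ BA]
2. C_y = -111/89  [B, A, C are collinear ∩ DC ⟂ BA]
   → C = (837/89, -111/89)

C = (837/89, -111/89)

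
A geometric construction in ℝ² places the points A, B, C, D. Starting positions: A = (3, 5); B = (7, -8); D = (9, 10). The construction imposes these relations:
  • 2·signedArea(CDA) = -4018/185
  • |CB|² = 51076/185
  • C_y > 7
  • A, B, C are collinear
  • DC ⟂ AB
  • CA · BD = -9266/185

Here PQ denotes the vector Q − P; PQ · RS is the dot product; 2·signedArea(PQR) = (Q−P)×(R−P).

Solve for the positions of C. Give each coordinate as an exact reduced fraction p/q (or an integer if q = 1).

C = (391/185, 1458/185)

1. C_x = 391/185  [A, B, C are collinear ∩ DC ⟂ AB]
2. C_y = 1458/185  [A, B, C are collinear ∩ DC ⟂ AB]
   → C = (391/185, 1458/185)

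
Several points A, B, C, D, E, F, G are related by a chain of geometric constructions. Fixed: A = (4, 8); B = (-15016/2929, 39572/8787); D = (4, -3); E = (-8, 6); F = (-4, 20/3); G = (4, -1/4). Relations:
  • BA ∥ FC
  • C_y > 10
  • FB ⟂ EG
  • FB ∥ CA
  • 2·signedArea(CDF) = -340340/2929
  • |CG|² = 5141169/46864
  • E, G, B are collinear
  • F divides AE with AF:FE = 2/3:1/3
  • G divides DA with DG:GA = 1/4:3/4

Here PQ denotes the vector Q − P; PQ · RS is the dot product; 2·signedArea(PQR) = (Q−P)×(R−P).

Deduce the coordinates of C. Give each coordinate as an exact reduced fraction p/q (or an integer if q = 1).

1. C_x = 15016/2929  [FB ∥ CA ∩ BA ∥ FC]
2. C_y = 29768/2929  [FB ∥ CA ∩ BA ∥ FC]
   → C = (15016/2929, 29768/2929)

C = (15016/2929, 29768/2929)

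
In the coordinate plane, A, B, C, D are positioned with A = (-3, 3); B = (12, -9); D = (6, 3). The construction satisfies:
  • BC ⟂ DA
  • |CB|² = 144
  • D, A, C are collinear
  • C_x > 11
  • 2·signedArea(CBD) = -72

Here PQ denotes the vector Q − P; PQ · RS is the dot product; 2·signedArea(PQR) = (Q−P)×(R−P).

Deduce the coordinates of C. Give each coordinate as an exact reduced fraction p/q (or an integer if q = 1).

1. C_x = 12  [D, A, C are collinear ∩ BC ⟂ DA]
2. C_y = 3  [D, A, C are collinear ∩ BC ⟂ DA]
   → C = (12, 3)

C = (12, 3)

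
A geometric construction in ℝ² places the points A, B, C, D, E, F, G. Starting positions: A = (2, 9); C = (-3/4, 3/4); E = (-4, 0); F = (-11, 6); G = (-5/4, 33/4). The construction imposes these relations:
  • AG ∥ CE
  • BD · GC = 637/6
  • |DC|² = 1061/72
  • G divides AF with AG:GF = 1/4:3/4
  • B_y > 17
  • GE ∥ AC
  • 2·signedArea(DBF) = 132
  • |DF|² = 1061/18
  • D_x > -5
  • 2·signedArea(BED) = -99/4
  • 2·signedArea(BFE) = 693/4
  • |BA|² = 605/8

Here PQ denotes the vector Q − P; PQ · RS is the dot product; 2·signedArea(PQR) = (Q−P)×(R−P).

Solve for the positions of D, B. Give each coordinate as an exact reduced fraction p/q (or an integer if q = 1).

B = (19/4, 69/4)
D = (-25/6, 5/2)

1. B_x = 19/4  [line 6·x + 7·y + -597/4 = 0 ∩ |BA|² = 605/8]
2. B_y = 69/4  [line 6·x + 7·y + -597/4 = 0 ∩ |BA|² = 605/8]
   → B = (19/4, 69/4)
3. D_x = -25/6  [2·signedArea(DBF) = 132 ∩ 2·signedArea(BED) = -99/4]
4. D_y = 5/2  [2·signedArea(DBF) = 132 ∩ 2·signedArea(BED) = -99/4]
   → D = (-25/6, 5/2)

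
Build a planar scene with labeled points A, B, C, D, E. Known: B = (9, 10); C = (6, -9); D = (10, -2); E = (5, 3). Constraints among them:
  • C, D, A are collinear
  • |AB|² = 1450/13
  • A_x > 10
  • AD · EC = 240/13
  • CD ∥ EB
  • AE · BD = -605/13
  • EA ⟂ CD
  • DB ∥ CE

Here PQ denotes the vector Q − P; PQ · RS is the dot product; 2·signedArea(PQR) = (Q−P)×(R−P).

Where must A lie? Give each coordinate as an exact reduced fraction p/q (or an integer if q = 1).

1. A_x = 142/13  [C, D, A are collinear ∩ EA ⟂ CD]
2. A_y = -5/13  [C, D, A are collinear ∩ EA ⟂ CD]
   → A = (142/13, -5/13)

A = (142/13, -5/13)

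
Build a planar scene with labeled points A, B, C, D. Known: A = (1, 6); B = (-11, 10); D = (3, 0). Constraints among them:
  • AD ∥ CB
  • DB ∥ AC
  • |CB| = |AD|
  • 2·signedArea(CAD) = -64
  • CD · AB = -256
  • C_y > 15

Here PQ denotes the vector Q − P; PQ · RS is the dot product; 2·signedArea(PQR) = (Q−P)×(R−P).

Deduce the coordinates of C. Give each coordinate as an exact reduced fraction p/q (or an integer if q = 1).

C = (-13, 16)

1. C_x = -13  [AD ∥ CB ∩ DB ∥ AC]
2. C_y = 16  [AD ∥ CB ∩ DB ∥ AC]
   → C = (-13, 16)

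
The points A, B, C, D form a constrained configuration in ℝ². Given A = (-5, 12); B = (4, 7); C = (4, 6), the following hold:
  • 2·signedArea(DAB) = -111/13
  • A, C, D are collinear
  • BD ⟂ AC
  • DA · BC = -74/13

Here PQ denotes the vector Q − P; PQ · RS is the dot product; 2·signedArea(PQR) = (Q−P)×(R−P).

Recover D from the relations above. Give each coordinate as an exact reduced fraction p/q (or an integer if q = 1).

D = (46/13, 82/13)

1. D_x = 46/13  [A, C, D are collinear ∩ BD ⟂ AC]
2. D_y = 82/13  [A, C, D are collinear ∩ BD ⟂ AC]
   → D = (46/13, 82/13)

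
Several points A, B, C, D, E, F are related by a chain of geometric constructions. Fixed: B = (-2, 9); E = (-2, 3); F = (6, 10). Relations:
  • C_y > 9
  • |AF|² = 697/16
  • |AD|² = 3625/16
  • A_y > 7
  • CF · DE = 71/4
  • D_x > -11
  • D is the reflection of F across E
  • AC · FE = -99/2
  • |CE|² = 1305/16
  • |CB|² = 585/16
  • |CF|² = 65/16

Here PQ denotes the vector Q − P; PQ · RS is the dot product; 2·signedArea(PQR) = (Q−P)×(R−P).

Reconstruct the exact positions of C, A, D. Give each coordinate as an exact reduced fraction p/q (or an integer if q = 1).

1. D_x = -10  [D is the reflection of F across E]
2. D_y = -4  [D is the reflection of F across E]
   → D = (-10, -4)
3. C_x = 4  [line -8·x + -7·y + 401/4 = 0 ∩ |CE|² = 1305/16]
4. C_y = 39/4  [line -8·x + -7·y + 401/4 = 0 ∩ |CE|² = 1305/16]
   → C = (4, 39/4)
5. A_x = 0  [line 8·x + 7·y + -203/4 = 0 ∩ |AF|² = 697/16]
6. A_y = 29/4  [line 8·x + 7·y + -203/4 = 0 ∩ |AF|² = 697/16]
   → A = (0, 29/4)

A = (0, 29/4)
C = (4, 39/4)
D = (-10, -4)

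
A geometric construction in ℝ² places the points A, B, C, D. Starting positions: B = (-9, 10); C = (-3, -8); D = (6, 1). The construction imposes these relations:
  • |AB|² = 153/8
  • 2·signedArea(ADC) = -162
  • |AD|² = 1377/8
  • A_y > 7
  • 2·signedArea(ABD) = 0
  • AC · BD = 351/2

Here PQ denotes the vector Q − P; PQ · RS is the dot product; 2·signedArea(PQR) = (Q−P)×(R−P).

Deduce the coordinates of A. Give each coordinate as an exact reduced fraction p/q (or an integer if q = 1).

1. A_x = -21/4  [2·signedArea(ABD) = 0 ∩ 2·signedArea(ADC) = -162]
2. A_y = 31/4  [2·signedArea(ABD) = 0 ∩ 2·signedArea(ADC) = -162]
   → A = (-21/4, 31/4)

A = (-21/4, 31/4)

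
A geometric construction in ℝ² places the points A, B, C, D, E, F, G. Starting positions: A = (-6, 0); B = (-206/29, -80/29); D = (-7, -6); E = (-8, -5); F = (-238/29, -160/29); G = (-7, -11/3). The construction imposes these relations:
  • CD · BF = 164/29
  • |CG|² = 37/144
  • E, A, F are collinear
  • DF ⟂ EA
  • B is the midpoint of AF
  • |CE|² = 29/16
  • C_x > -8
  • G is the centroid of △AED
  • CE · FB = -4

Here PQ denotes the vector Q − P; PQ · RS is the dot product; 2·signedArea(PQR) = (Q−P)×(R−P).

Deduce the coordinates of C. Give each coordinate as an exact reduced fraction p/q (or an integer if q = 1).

C = (-15/2, -15/4)

1. C_x = -15/2  [line -32/29·x + -80/29·y + -540/29 = 0 ∩ |CE|² = 29/16]
2. C_y = -15/4  [line -32/29·x + -80/29·y + -540/29 = 0 ∩ |CE|² = 29/16]
   → C = (-15/2, -15/4)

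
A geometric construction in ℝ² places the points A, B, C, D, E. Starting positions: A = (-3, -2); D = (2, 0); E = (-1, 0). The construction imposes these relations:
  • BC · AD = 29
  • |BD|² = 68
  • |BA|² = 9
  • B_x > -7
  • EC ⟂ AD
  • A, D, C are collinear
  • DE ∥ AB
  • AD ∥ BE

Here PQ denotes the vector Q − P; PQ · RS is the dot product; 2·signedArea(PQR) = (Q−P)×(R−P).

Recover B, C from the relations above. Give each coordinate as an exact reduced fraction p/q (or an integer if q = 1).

B = (-6, -2)
C = (-17/29, -30/29)

1. B_x = -6  [AD ∥ BE ∩ DE ∥ AB]
2. B_y = -2  [AD ∥ BE ∩ DE ∥ AB]
   → B = (-6, -2)
3. C_x = -17/29  [A, D, C are collinear ∩ EC ⟂ AD]
4. C_y = -30/29  [A, D, C are collinear ∩ EC ⟂ AD]
   → C = (-17/29, -30/29)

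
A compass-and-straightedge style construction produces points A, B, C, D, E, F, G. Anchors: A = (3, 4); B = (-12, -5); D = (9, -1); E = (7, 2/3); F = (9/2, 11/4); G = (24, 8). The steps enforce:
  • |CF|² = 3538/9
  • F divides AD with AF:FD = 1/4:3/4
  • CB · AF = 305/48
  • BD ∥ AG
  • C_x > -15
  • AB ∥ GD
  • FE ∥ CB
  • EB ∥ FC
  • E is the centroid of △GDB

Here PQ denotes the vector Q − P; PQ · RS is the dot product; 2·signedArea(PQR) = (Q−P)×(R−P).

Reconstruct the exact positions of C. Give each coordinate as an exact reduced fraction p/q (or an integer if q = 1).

1. C_x = -29/2  [FE ∥ CB ∩ EB ∥ FC]
2. C_y = -35/12  [FE ∥ CB ∩ EB ∥ FC]
   → C = (-29/2, -35/12)

C = (-29/2, -35/12)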